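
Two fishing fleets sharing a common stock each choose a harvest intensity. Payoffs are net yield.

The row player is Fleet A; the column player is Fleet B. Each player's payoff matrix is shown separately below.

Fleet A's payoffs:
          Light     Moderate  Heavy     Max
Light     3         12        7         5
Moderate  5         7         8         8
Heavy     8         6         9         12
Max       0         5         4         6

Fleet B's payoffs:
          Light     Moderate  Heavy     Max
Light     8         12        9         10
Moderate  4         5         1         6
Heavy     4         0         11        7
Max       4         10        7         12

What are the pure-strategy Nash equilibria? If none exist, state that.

(Light, Light): Fleet A can switch to Moderate (3 → 5). Not NE.
(Light, Moderate): Fleet A gets 12, best alternative 7; Fleet B gets 12, best alternative 10. No profitable deviation — NE.
(Light, Heavy): Fleet A can switch to Moderate (7 → 8). Not NE.
(Light, Max): Fleet A can switch to Moderate (5 → 8). Not NE.
(Moderate, Light): Fleet A can switch to Heavy (5 → 8). Not NE.
(Moderate, Moderate): Fleet A can switch to Light (7 → 12). Not NE.
(Moderate, Heavy): Fleet A can switch to Heavy (8 → 9). Not NE.
(Heavy, Heavy): Fleet A gets 9, best alternative 8; Fleet B gets 11, best alternative 7. No profitable deviation — NE.
(The remaining 8 profiles each have a profitable deviation by the same check.)

The pure Nash equilibria are (Light, Moderate); (Heavy, Heavy).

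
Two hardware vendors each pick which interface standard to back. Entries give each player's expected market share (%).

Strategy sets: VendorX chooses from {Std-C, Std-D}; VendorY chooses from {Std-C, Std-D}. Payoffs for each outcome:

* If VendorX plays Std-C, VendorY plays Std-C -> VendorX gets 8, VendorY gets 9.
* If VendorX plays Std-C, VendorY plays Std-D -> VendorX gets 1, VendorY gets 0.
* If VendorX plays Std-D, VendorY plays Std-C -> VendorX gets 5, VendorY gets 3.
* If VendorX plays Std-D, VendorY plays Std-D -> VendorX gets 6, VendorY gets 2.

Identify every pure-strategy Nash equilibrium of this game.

For each strategy profile, look for a profitable unilateral deviation.
(Std-C, Std-C): VendorX gets 8, best alternative 5; VendorY gets 9, best alternative 0. No profitable deviation — NE.
(Std-C, Std-D): VendorX can switch to Std-D (1 → 6). Not NE.
(Std-D, Std-C): VendorX can switch to Std-C (5 → 8). Not NE.
(Std-D, Std-D): VendorY can switch to Std-C (2 → 3). Not NE.

(Std-C, Std-C)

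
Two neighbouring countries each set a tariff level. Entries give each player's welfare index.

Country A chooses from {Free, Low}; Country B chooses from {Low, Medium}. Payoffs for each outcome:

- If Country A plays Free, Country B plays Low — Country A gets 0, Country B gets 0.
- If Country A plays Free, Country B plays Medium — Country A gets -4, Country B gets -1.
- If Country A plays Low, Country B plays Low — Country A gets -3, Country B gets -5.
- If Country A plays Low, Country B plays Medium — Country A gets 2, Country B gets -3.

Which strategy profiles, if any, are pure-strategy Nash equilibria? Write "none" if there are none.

(Free, Low): Country A gets 0, best alternative -3; Country B gets 0, best alternative -1. No profitable deviation — NE.
(Free, Medium): Country A can switch to Low (-4 → 2). Not NE.
(Low, Low): Country A can switch to Free (-3 → 0). Not NE.
(Low, Medium): Country A gets 2, best alternative -4; Country B gets -3, best alternative -5. No profitable deviation — NE.

(Free, Low); (Low, Medium)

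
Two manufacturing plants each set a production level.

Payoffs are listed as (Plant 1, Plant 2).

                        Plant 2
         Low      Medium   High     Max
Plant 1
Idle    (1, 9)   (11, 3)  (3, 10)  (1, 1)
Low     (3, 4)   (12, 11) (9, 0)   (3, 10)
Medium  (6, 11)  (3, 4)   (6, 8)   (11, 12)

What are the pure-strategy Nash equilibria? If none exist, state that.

(Idle, Low): Plant 1 can switch to Low (1 → 3). Not NE.
(Idle, Medium): Plant 1 can switch to Low (11 → 12). Not NE.
(Idle, High): Plant 1 can switch to Low (3 → 9). Not NE.
(Idle, Max): Plant 1 can switch to Low (1 → 3). Not NE.
(Low, Low): Plant 1 can switch to Medium (3 → 6). Not NE.
(Low, Medium): Plant 1 gets 12, best alternative 11; Plant 2 gets 11, best alternative 10. No profitable deviation — NE.
(Low, High): Plant 2 can switch to Low (0 → 4). Not NE.
(Medium, Max): Plant 1 gets 11, best alternative 3; Plant 2 gets 12, best alternative 11. No profitable deviation — NE.
(The remaining 4 profiles each have a profitable deviation by the same check.)

Pure-strategy Nash equilibria: (Low, Medium) and (Medium, Max)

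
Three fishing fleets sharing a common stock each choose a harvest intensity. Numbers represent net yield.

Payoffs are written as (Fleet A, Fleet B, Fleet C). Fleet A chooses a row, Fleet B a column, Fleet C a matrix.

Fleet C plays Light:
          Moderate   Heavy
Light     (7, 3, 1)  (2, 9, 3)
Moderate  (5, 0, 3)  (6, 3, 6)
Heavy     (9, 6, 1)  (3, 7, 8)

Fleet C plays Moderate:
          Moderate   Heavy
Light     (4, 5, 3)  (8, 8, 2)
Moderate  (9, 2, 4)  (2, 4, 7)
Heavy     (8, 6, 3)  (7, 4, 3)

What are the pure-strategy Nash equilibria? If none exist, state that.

No pure-strategy Nash equilibrium.

Fleet A against (Moderate, Light): payoffs 7, 5, 9 → best response Heavy.
Fleet A against (Moderate, Moderate): payoffs 4, 9, 8 → best response Moderate.
Fleet A against (Heavy, Light): payoffs 2, 6, 3 → best response Moderate.
Fleet A against (Heavy, Moderate): payoffs 8, 2, 7 → best response Light.
Fleet B against (Light, Light): payoffs 3, 9 → best response Heavy.
Fleet B against (Light, Moderate): payoffs 5, 8 → best response Heavy.
Fleet B against (Moderate, Light): payoffs 0, 3 → best response Heavy.
Fleet B against (Moderate, Moderate): payoffs 2, 4 → best response Heavy.
Fleet B against (Heavy, Light): payoffs 6, 7 → best response Heavy.
Fleet B against (Heavy, Moderate): payoffs 6, 4 → best response Moderate.
Fleet C against (Light, Moderate): payoffs 1, 3 → best response Moderate.
Fleet C against (Light, Heavy): payoffs 3, 2 → best response Light.
Fleet C against (Moderate, Moderate): payoffs 3, 4 → best response Moderate.
Fleet C against (Moderate, Heavy): payoffs 6, 7 → best response Moderate.
Fleet C against (Heavy, Moderate): payoffs 1, 3 → best response Moderate.
Fleet C against (Heavy, Heavy): payoffs 8, 3 → best response Light.
No profile is a mutual best response for all players.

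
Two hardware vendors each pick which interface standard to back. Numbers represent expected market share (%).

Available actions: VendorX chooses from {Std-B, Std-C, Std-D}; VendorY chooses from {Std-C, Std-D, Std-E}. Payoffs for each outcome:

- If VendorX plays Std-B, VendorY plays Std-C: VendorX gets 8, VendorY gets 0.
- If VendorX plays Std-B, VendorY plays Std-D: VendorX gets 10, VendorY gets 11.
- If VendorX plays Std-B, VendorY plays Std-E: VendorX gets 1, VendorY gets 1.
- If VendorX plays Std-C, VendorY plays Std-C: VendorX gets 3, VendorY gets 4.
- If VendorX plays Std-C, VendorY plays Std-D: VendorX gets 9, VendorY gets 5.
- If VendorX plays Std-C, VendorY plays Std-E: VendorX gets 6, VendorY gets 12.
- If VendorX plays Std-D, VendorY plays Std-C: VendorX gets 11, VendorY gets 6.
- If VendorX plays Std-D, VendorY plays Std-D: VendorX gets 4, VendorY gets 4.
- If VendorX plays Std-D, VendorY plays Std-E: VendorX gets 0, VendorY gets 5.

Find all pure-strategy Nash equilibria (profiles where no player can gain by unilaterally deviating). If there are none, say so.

Pure-strategy Nash equilibria: (Std-B, Std-D); (Std-C, Std-E); (Std-D, Std-C)

For each strategy profile, look for a profitable unilateral deviation.
(Std-B, Std-C): VendorX can switch to Std-D (8 → 11). Not NE.
(Std-B, Std-D): VendorX gets 10, best alternative 9; VendorY gets 11, best alternative 1. No profitable deviation — NE.
(Std-B, Std-E): VendorX can switch to Std-C (1 → 6). Not NE.
(Std-C, Std-C): VendorX can switch to Std-B (3 → 8). Not NE.
(Std-C, Std-D): VendorX can switch to Std-B (9 → 10). Not NE.
(Std-C, Std-E): VendorX gets 6, best alternative 1; VendorY gets 12, best alternative 5. No profitable deviation — NE.
(Std-D, Std-C): VendorX gets 11, best alternative 8; VendorY gets 6, best alternative 5. No profitable deviation — NE.
(Std-D, Std-D): VendorX can switch to Std-B (4 → 10). Not NE.
(Std-D, Std-E): VendorX can switch to Std-B (0 → 1). Not NE.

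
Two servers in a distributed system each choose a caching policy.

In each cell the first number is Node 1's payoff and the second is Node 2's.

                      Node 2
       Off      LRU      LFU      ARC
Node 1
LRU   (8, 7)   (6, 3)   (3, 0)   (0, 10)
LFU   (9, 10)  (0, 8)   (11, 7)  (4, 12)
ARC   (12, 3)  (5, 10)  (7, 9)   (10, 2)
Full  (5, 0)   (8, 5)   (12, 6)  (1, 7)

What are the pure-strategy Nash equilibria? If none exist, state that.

none

Mark each player's best response to every combination of opponents' strategies; a profile where every player is best-responding is a pure Nash equilibrium.
Node 1 against Off: payoffs 8, 9, 12, 5 → best response ARC.
Node 1 against LRU: payoffs 6, 0, 5, 8 → best response Full.
Node 1 against LFU: payoffs 3, 11, 7, 12 → best response Full.
Node 1 against ARC: payoffs 0, 4, 10, 1 → best response ARC.
Node 2 against LRU: payoffs 7, 3, 0, 10 → best response ARC.
Node 2 against LFU: payoffs 10, 8, 7, 12 → best response ARC.
Node 2 against ARC: payoffs 3, 10, 9, 2 → best response LRU.
Node 2 against Full: payoffs 0, 5, 6, 7 → best response ARC.
No profile is a mutual best response for all players.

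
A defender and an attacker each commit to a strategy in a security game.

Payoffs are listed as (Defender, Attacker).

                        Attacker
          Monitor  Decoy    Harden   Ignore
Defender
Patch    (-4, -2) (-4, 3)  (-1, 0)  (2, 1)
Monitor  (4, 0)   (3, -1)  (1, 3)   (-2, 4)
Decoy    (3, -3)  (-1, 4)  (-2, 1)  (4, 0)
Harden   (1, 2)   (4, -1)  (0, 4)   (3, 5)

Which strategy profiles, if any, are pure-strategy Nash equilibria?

Defender against Monitor: payoffs -4, 4, 3, 1 → best response Monitor.
Defender against Decoy: payoffs -4, 3, -1, 4 → best response Harden.
Defender against Harden: payoffs -1, 1, -2, 0 → best response Monitor.
Defender against Ignore: payoffs 2, -2, 4, 3 → best response Decoy.
Attacker against Patch: payoffs -2, 3, 0, 1 → best response Decoy.
Attacker against Monitor: payoffs 0, -1, 3, 4 → best response Ignore.
Attacker against Decoy: payoffs -3, 4, 1, 0 → best response Decoy.
Attacker against Harden: payoffs 2, -1, 4, 5 → best response Ignore.
No profile is a mutual best response for all players.

none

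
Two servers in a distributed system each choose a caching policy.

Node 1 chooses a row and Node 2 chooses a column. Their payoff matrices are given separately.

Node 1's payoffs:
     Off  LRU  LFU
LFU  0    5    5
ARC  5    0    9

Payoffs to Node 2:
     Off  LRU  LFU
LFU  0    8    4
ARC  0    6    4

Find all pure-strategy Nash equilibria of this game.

The unique pure-strategy Nash equilibrium is (LFU, LRU).

(LFU, Off): Node 1 can switch to ARC (0 → 5). Not NE.
(LFU, LRU): Node 1 gets 5, best alternative 0; Node 2 gets 8, best alternative 4. No profitable deviation — NE.
(LFU, LFU): Node 1 can switch to ARC (5 → 9). Not NE.
(ARC, Off): Node 2 can switch to LRU (0 → 6). Not NE.
(ARC, LRU): Node 1 can switch to LFU (0 → 5). Not NE.
(ARC, LFU): Node 2 can switch to LRU (4 → 6). Not NE.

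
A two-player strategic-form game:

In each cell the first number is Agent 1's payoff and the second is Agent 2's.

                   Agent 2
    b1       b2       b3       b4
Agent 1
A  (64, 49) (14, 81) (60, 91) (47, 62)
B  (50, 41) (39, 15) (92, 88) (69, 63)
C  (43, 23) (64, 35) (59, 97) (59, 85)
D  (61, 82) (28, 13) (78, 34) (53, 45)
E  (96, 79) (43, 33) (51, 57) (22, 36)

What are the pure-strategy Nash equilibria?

(A, b1): Agent 1 can switch to E (64 → 96). Not NE.
(A, b2): Agent 1 can switch to B (14 → 39). Not NE.
(A, b3): Agent 1 can switch to B (60 → 92). Not NE.
(A, b4): Agent 1 can switch to B (47 → 69). Not NE.
(B, b1): Agent 1 can switch to A (50 → 64). Not NE.
(B, b2): Agent 1 can switch to C (39 → 64). Not NE.
(B, b3): Agent 1 gets 92, best alternative 78; Agent 2 gets 88, best alternative 63. No profitable deviation — NE.
(B, b4): Agent 2 can switch to b3 (63 → 88). Not NE.
(C, b1): Agent 1 can switch to A (43 → 64). Not NE.
(C, b2): Agent 2 can switch to b3 (35 → 97). Not NE.
(C, b3): Agent 1 can switch to A (59 → 60). Not NE.
(E, b1): Agent 1 gets 96, best alternative 64; Agent 2 gets 79, best alternative 57. No profitable deviation — NE.
(The remaining 8 profiles each have a profitable deviation by the same check.)

Pure-strategy Nash equilibria: (B, b3); (E, b1)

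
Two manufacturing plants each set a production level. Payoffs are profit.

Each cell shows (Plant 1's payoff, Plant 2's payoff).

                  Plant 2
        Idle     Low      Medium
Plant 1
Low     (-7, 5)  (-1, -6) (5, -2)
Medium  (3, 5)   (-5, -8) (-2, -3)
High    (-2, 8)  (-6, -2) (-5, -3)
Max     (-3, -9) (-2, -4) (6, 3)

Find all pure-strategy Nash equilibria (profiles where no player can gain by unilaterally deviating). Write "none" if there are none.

The pure Nash equilibria are (Medium, Idle); (Max, Medium).

(Low, Idle): Plant 1 can switch to Medium (-7 → 3). Not NE.
(Low, Low): Plant 2 can switch to Idle (-6 → 5). Not NE.
(Low, Medium): Plant 1 can switch to Max (5 → 6). Not NE.
(Medium, Idle): Plant 1 gets 3, best alternative -2; Plant 2 gets 5, best alternative -3. No profitable deviation — NE.
(Medium, Low): Plant 1 can switch to Low (-5 → -1). Not NE.
(Medium, Medium): Plant 1 can switch to Low (-2 → 5). Not NE.
(High, Idle): Plant 1 can switch to Medium (-2 → 3). Not NE.
(Max, Medium): Plant 1 gets 6, best alternative 5; Plant 2 gets 3, best alternative -4. No profitable deviation — NE.
(The remaining 4 profiles each have a profitable deviation by the same check.)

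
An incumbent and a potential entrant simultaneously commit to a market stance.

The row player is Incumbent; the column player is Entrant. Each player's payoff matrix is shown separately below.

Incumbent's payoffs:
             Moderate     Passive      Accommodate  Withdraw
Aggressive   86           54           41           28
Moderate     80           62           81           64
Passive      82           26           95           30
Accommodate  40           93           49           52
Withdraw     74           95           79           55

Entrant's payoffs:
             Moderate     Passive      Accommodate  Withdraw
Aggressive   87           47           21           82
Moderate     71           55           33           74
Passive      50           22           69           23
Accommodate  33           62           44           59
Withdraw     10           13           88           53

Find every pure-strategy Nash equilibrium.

For each player, find the best response to each opponent profile; mutual best responses are the pure NE.
Incumbent against Moderate: payoffs 86, 80, 82, 40, 74 → best response Aggressive.
Incumbent against Passive: payoffs 54, 62, 26, 93, 95 → best response Withdraw.
Incumbent against Accommodate: payoffs 41, 81, 95, 49, 79 → best response Passive.
Incumbent against Withdraw: payoffs 28, 64, 30, 52, 55 → best response Moderate.
Entrant against Aggressive: payoffs 87, 47, 21, 82 → best response Moderate.
Entrant against Moderate: payoffs 71, 55, 33, 74 → best response Withdraw.
Entrant against Passive: payoffs 50, 22, 69, 23 → best response Accommodate.
Entrant against Accommodate: payoffs 33, 62, 44, 59 → best response Passive.
Entrant against Withdraw: payoffs 10, 13, 88, 53 → best response Accommodate.
Mutual best responses: (Aggressive, Moderate); (Moderate, Withdraw); (Passive, Accommodate).

(Aggressive, Moderate); (Moderate, Withdraw); (Passive, Accommodate)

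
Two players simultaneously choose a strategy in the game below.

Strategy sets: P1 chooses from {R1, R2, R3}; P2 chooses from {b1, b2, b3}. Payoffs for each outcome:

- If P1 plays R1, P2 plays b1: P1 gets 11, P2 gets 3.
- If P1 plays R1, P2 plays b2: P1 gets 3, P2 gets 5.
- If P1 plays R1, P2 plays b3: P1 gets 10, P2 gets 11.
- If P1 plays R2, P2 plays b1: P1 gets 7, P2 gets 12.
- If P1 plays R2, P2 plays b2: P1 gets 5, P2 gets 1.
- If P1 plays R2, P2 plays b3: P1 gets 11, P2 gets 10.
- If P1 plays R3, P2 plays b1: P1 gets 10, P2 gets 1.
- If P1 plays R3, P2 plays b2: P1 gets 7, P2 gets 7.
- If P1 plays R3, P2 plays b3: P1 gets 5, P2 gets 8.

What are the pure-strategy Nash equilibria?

(R1, b1): P2 can switch to b2 (3 → 5). Not NE.
(R1, b2): P1 can switch to R2 (3 → 5). Not NE.
(R1, b3): P1 can switch to R2 (10 → 11). Not NE.
(R2, b1): P1 can switch to R1 (7 → 11). Not NE.
(R2, b2): P1 can switch to R3 (5 → 7). Not NE.
(R2, b3): P2 can switch to b1 (10 → 12). Not NE.
(The remaining 3 profiles each have a profitable deviation by the same check.)

There is no pure-strategy Nash equilibrium.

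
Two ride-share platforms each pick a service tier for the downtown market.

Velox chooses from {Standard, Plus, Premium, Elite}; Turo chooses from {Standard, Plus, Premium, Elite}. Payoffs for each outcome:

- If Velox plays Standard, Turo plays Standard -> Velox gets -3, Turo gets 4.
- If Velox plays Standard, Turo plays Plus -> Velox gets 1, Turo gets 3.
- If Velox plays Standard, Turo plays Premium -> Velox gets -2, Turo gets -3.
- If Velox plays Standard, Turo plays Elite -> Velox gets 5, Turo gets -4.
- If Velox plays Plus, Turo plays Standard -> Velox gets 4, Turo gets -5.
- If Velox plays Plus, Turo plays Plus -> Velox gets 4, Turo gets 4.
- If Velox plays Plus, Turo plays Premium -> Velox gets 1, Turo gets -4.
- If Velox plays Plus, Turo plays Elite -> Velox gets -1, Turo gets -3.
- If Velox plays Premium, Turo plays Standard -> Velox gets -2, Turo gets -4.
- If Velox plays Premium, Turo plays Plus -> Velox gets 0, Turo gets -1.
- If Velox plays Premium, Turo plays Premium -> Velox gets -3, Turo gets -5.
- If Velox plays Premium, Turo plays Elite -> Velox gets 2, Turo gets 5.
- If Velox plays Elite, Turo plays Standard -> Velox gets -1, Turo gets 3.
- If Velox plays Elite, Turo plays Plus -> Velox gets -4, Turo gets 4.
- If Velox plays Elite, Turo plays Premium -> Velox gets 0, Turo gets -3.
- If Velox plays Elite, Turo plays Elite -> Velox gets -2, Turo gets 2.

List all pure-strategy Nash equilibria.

The unique pure-strategy Nash equilibrium is (Plus, Plus).

Check each profile: it is a Nash equilibrium iff no player can strictly gain by switching unilaterally.
(Standard, Standard): Velox can switch to Plus (-3 → 4). Not NE.
(Standard, Plus): Velox can switch to Plus (1 → 4). Not NE.
(Standard, Premium): Velox can switch to Plus (-2 → 1). Not NE.
(Standard, Elite): Turo can switch to Standard (-4 → 4). Not NE.
(Plus, Standard): Turo can switch to Plus (-5 → 4). Not NE.
(Plus, Plus): Velox gets 4, best alternative 1; Turo gets 4, best alternative -3. No profitable deviation — NE.
(Plus, Premium): Turo can switch to Plus (-4 → 4). Not NE.
(Plus, Elite): Velox can switch to Standard (-1 → 5). Not NE.
(Premium, Standard): Velox can switch to Plus (-2 → 4). Not NE.
(Premium, Plus): Velox can switch to Standard (0 → 1). Not NE.
(Premium, Premium): Velox can switch to Standard (-3 → -2). Not NE.
(Premium, Elite): Velox can switch to Standard (2 → 5). Not NE.
(Elite, Standard): Velox can switch to Plus (-1 → 4). Not NE.
(The remaining 3 profiles each have a profitable deviation by the same check.)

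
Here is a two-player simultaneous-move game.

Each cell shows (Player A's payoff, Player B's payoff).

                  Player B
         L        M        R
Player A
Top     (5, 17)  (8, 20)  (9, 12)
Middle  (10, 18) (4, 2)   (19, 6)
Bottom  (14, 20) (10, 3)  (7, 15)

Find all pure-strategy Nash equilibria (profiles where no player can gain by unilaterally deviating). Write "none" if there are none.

The unique pure-strategy Nash equilibrium is (Bottom, L).

Player A against L: payoffs 5, 10, 14 → best response Bottom.
Player A against M: payoffs 8, 4, 10 → best response Bottom.
Player A against R: payoffs 9, 19, 7 → best response Middle.
Player B against Top: payoffs 17, 20, 12 → best response M.
Player B against Middle: payoffs 18, 2, 6 → best response L.
Player B against Bottom: payoffs 20, 3, 15 → best response L.
Mutual best responses: (Bottom, L).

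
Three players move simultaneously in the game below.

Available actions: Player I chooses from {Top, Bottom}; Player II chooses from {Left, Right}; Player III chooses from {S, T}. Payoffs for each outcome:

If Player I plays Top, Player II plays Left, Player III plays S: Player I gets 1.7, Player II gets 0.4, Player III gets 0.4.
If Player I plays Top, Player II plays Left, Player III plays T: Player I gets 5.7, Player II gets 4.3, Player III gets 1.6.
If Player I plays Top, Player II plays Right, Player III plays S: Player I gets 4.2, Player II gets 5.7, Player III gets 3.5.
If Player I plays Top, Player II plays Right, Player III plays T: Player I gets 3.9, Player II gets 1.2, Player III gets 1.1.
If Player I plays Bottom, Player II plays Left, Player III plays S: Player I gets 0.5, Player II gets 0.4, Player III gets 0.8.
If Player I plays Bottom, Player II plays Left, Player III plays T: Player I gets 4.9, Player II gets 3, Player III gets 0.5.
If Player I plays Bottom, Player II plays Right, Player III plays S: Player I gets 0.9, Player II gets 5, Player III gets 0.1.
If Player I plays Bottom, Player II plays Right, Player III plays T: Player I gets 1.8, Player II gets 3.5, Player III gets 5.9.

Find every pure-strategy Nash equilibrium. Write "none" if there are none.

(Top, Left, S): Player II can switch to Right (0.4 → 5.7). Not NE.
(Top, Left, T): Player I gets 5.7, best alternative 4.9; Player II gets 4.3, best alternative 1.2; Player III gets 1.6, best alternative 0.4. No profitable deviation — NE.
(Top, Right, S): Player I gets 4.2, best alternative 0.9; Player II gets 5.7, best alternative 0.4; Player III gets 3.5, best alternative 1.1. No profitable deviation — NE.
(Top, Right, T): Player II can switch to Left (1.2 → 4.3). Not NE.
(Bottom, Left, S): Player I can switch to Top (0.5 → 1.7). Not NE.
(Bottom, Left, T): Player I can switch to Top (4.9 → 5.7). Not NE.
(Bottom, Right, S): Player I can switch to Top (0.9 → 4.2). Not NE.
(Bottom, Right, T): Player I can switch to Top (1.8 → 3.9). Not NE.

(Top, Left, T), (Top, Right, S)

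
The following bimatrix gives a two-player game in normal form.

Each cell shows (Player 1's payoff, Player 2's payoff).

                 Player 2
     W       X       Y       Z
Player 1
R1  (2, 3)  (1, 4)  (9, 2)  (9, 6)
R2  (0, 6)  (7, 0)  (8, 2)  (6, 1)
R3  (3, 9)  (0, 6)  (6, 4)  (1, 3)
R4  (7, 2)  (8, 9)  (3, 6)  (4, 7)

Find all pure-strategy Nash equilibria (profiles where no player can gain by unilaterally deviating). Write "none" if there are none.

Pure-strategy Nash equilibria: (R1, Z); (R4, X)

(R1, W): Player 1 can switch to R3 (2 → 3). Not NE.
(R1, X): Player 1 can switch to R2 (1 → 7). Not NE.
(R1, Y): Player 2 can switch to W (2 → 3). Not NE.
(R1, Z): Player 1 gets 9, best alternative 6; Player 2 gets 6, best alternative 4. No profitable deviation — NE.
(R2, W): Player 1 can switch to R1 (0 → 2). Not NE.
(R2, X): Player 1 can switch to R4 (7 → 8). Not NE.
(R2, Y): Player 1 can switch to R1 (8 → 9). Not NE.
(R2, Z): Player 1 can switch to R1 (6 → 9). Not NE.
(R3, W): Player 1 can switch to R4 (3 → 7). Not NE.
(R3, X): Player 1 can switch to R1 (0 → 1). Not NE.
(R3, Y): Player 1 can switch to R1 (6 → 9). Not NE.
(R3, Z): Player 1 can switch to R1 (1 → 9). Not NE.
(R4, W): Player 2 can switch to X (2 → 9). Not NE.
(R4, X): Player 1 gets 8, best alternative 7; Player 2 gets 9, best alternative 7. No profitable deviation — NE.
(The remaining 2 profiles each have a profitable deviation by the same check.)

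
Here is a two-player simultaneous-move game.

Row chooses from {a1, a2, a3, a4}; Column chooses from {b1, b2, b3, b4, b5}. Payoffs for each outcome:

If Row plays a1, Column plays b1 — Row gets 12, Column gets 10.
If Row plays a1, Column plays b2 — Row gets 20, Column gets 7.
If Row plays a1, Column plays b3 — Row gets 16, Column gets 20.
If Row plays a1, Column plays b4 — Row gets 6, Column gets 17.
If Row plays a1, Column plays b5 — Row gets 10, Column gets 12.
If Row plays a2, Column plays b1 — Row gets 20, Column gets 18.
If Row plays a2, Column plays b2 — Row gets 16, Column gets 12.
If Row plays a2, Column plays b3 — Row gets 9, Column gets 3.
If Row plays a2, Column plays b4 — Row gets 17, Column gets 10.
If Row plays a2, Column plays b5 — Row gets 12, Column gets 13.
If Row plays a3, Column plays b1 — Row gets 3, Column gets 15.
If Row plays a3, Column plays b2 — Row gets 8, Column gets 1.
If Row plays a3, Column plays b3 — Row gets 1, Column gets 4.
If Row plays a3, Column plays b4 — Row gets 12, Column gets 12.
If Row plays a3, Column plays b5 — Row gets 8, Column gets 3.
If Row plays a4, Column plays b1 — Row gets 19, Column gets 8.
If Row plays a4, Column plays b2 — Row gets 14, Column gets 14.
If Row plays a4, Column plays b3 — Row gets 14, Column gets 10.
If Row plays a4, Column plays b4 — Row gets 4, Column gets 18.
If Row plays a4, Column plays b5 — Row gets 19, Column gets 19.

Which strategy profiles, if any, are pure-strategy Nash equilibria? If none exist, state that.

Row against b1: payoffs 12, 20, 3, 19 → best response a2.
Row against b2: payoffs 20, 16, 8, 14 → best response a1.
Row against b3: payoffs 16, 9, 1, 14 → best response a1.
Row against b4: payoffs 6, 17, 12, 4 → best response a2.
Row against b5: payoffs 10, 12, 8, 19 → best response a4.
Column against a1: payoffs 10, 7, 20, 17, 12 → best response b3.
Column against a2: payoffs 18, 12, 3, 10, 13 → best response b1.
Column against a3: payoffs 15, 1, 4, 12, 3 → best response b1.
Column against a4: payoffs 8, 14, 10, 18, 19 → best response b5.
Mutual best responses: (a1, b3); (a2, b1); (a4, b5).

(a1, b3) and (a2, b1) and (a4, b5)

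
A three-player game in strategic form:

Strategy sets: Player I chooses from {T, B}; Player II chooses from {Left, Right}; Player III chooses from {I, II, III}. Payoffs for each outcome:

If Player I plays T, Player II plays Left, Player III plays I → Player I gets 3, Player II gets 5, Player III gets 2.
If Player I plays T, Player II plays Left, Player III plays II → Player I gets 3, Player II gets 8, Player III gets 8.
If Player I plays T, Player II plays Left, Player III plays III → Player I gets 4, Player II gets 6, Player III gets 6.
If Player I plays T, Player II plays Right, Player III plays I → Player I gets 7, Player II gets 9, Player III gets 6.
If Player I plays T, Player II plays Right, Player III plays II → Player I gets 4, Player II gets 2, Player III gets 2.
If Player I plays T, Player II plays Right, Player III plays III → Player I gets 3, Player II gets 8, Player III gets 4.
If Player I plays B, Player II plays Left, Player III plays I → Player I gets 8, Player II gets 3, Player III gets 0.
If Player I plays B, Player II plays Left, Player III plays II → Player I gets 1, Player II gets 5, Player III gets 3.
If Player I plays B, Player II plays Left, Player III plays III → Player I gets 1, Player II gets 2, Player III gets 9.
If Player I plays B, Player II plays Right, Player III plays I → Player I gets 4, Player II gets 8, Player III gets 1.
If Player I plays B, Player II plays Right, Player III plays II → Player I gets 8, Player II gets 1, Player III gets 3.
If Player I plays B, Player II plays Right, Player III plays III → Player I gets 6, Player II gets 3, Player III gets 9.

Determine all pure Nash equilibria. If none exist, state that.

Player I against (Left, I): payoffs 3, 8 → best response B.
Player I against (Left, II): payoffs 3, 1 → best response T.
Player I against (Left, III): payoffs 4, 1 → best response T.
Player I against (Right, I): payoffs 7, 4 → best response T.
Player I against (Right, II): payoffs 4, 8 → best response B.
Player I against (Right, III): payoffs 3, 6 → best response B.
Player II against (T, I): payoffs 5, 9 → best response Right.
Player II against (T, II): payoffs 8, 2 → best response Left.
Player II against (T, III): payoffs 6, 8 → best response Right.
Player II against (B, I): payoffs 3, 8 → best response Right.
Player II against (B, II): payoffs 5, 1 → best response Left.
Player II against (B, III): payoffs 2, 3 → best response Right.
Player III against (T, Left): payoffs 2, 8, 6 → best response II.
Player III against (T, Right): payoffs 6, 2, 4 → best response I.
Player III against (B, Left): payoffs 0, 3, 9 → best response III.
Player III against (B, Right): payoffs 1, 3, 9 → best response III.
Mutual best responses: (T, Left, II); (T, Right, I); (B, Right, III).

(T, Left, II), (T, Right, I), (B, Right, III)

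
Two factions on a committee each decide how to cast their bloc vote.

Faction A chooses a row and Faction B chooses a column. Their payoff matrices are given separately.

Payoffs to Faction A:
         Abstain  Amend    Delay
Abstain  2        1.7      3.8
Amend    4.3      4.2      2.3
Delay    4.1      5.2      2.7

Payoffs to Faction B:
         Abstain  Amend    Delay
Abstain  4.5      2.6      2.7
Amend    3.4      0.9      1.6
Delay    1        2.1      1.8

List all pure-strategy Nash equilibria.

(Amend, Abstain), (Delay, Amend)

(Abstain, Abstain): Faction A can switch to Amend (2 → 4.3). Not NE.
(Abstain, Amend): Faction A can switch to Amend (1.7 → 4.2). Not NE.
(Abstain, Delay): Faction B can switch to Abstain (2.7 → 4.5). Not NE.
(Amend, Abstain): Faction A gets 4.3, best alternative 4.1; Faction B gets 3.4, best alternative 1.6. No profitable deviation — NE.
(Amend, Amend): Faction A can switch to Delay (4.2 → 5.2). Not NE.
(Amend, Delay): Faction A can switch to Abstain (2.3 → 3.8). Not NE.
(Delay, Abstain): Faction A can switch to Amend (4.1 → 4.3). Not NE.
(Delay, Amend): Faction A gets 5.2, best alternative 4.2; Faction B gets 2.1, best alternative 1.8. No profitable deviation — NE.
(The remaining 1 profile has a profitable deviation by the same check.)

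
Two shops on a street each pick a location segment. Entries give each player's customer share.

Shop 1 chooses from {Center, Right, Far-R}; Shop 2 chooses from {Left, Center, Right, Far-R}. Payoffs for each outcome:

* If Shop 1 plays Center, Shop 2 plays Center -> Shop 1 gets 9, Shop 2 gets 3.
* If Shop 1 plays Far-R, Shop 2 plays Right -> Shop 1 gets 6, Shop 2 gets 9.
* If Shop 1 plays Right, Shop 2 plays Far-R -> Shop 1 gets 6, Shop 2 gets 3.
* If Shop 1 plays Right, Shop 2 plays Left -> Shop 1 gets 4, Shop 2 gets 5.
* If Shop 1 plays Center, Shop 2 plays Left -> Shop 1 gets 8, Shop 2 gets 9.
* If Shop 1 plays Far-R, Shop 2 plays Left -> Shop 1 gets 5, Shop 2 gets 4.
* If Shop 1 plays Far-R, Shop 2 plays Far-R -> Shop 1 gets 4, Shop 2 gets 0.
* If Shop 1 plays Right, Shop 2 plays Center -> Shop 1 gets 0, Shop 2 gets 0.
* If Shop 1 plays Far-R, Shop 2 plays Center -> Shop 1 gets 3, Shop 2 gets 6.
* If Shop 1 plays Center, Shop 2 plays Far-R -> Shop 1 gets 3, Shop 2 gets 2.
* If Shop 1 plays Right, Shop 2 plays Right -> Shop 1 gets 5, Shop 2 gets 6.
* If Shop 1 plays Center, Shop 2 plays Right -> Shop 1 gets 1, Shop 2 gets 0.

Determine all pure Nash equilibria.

(Center, Left) and (Far-R, Right)

Shop 1 against Left: payoffs 8, 4, 5 → best response Center.
Shop 1 against Center: payoffs 9, 0, 3 → best response Center.
Shop 1 against Right: payoffs 1, 5, 6 → best response Far-R.
Shop 1 against Far-R: payoffs 3, 6, 4 → best response Right.
Shop 2 against Center: payoffs 9, 3, 0, 2 → best response Left.
Shop 2 against Right: payoffs 5, 0, 6, 3 → best response Right.
Shop 2 against Far-R: payoffs 4, 6, 9, 0 → best response Right.
Mutual best responses: (Center, Left); (Far-R, Right).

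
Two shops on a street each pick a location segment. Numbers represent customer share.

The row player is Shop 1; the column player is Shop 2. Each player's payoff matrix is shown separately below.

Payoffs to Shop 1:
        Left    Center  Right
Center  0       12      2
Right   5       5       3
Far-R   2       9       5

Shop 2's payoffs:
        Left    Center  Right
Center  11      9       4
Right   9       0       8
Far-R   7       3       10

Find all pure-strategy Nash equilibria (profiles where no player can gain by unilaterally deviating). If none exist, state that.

Shop 1 against Left: payoffs 0, 5, 2 → best response Right.
Shop 1 against Center: payoffs 12, 5, 9 → best response Center.
Shop 1 against Right: payoffs 2, 3, 5 → best response Far-R.
Shop 2 against Center: payoffs 11, 9, 4 → best response Left.
Shop 2 against Right: payoffs 9, 0, 8 → best response Left.
Shop 2 against Far-R: payoffs 7, 3, 10 → best response Right.
Mutual best responses: (Right, Left); (Far-R, Right).

Pure-strategy Nash equilibria: (Right, Left), (Far-R, Right)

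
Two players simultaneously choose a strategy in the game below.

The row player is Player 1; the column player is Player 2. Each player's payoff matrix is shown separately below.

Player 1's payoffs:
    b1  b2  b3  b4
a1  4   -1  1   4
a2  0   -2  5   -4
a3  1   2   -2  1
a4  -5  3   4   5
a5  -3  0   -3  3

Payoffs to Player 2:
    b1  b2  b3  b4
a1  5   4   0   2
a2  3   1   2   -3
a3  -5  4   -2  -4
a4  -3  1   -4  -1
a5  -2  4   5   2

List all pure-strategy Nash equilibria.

Player 1 against b1: payoffs 4, 0, 1, -5, -3 → best response a1.
Player 1 against b2: payoffs -1, -2, 2, 3, 0 → best response a4.
Player 1 against b3: payoffs 1, 5, -2, 4, -3 → best response a2.
Player 1 against b4: payoffs 4, -4, 1, 5, 3 → best response a4.
Player 2 against a1: payoffs 5, 4, 0, 2 → best response b1.
Player 2 against a2: payoffs 3, 1, 2, -3 → best response b1.
Player 2 against a3: payoffs -5, 4, -2, -4 → best response b2.
Player 2 against a4: payoffs -3, 1, -4, -1 → best response b2.
Player 2 against a5: payoffs -2, 4, 5, 2 → best response b3.
Mutual best responses: (a1, b1); (a4, b2).

The pure Nash equilibria are (a1, b1); (a4, b2).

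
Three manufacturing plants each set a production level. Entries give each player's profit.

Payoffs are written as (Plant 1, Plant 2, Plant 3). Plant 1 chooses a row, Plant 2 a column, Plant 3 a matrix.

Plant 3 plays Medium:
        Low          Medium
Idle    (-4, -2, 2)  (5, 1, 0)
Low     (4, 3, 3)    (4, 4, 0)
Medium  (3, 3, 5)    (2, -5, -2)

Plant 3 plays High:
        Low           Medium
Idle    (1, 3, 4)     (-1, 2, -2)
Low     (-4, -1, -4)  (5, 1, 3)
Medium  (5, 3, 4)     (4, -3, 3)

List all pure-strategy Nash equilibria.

(Idle, Medium, Medium) and (Low, Medium, High)

For each strategy profile, look for a profitable unilateral deviation.
(Idle, Low, Medium): Plant 1 can switch to Low (-4 → 4). Not NE.
(Idle, Low, High): Plant 1 can switch to Medium (1 → 5). Not NE.
(Idle, Medium, Medium): Plant 1 gets 5, best alternative 4; Plant 2 gets 1, best alternative -2; Plant 3 gets 0, best alternative -2. No profitable deviation — NE.
(Idle, Medium, High): Plant 1 can switch to Low (-1 → 5). Not NE.
(Low, Low, Medium): Plant 2 can switch to Medium (3 → 4). Not NE.
(Low, Low, High): Plant 1 can switch to Idle (-4 → 1). Not NE.
(Low, Medium, Medium): Plant 1 can switch to Idle (4 → 5). Not NE.
(Low, Medium, High): Plant 1 gets 5, best alternative 4; Plant 2 gets 1, best alternative -1; Plant 3 gets 3, best alternative 0. No profitable deviation — NE.
(Medium, Low, Medium): Plant 1 can switch to Low (3 → 4). Not NE.
(Medium, Low, High): Plant 3 can switch to Medium (4 → 5). Not NE.
(Medium, Medium, Medium): Plant 1 can switch to Idle (2 → 5). Not NE.
(Medium, Medium, High): Plant 1 can switch to Low (4 → 5). Not NE.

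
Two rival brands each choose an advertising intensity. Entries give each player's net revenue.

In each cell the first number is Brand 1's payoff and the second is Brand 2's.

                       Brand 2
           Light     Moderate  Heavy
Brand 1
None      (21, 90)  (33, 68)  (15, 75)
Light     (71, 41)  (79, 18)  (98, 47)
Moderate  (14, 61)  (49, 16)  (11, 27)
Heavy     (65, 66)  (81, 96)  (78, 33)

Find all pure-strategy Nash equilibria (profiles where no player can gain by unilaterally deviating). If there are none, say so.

(Light, Heavy) and (Heavy, Moderate)

(None, Light): Brand 1 can switch to Light (21 → 71). Not NE.
(None, Moderate): Brand 1 can switch to Light (33 → 79). Not NE.
(None, Heavy): Brand 1 can switch to Light (15 → 98). Not NE.
(Light, Light): Brand 2 can switch to Heavy (41 → 47). Not NE.
(Light, Moderate): Brand 1 can switch to Heavy (79 → 81). Not NE.
(Light, Heavy): Brand 1 gets 98, best alternative 78; Brand 2 gets 47, best alternative 41. No profitable deviation — NE.
(Moderate, Light): Brand 1 can switch to None (14 → 21). Not NE.
(Moderate, Moderate): Brand 1 can switch to Light (49 → 79). Not NE.
(Moderate, Heavy): Brand 1 can switch to None (11 → 15). Not NE.
(Heavy, Light): Brand 1 can switch to Light (65 → 71). Not NE.
(Heavy, Moderate): Brand 1 gets 81, best alternative 79; Brand 2 gets 96, best alternative 66. No profitable deviation — NE.
(Heavy, Heavy): Brand 1 can switch to Light (78 → 98). Not NE.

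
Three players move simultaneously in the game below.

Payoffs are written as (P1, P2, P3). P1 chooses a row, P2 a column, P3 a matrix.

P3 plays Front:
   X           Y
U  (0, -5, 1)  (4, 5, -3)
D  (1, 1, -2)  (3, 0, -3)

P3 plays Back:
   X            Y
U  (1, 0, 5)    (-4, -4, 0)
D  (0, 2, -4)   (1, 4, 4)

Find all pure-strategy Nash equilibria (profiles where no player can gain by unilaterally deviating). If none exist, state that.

Check each profile: it is a Nash equilibrium iff no player can strictly gain by switching unilaterally.
(U, X, Front): P1 can switch to D (0 → 1). Not NE.
(U, X, Back): P1 gets 1, best alternative 0; P2 gets 0, best alternative -4; P3 gets 5, best alternative 1. No profitable deviation — NE.
(U, Y, Front): P3 can switch to Back (-3 → 0). Not NE.
(U, Y, Back): P1 can switch to D (-4 → 1). Not NE.
(D, X, Front): P1 gets 1, best alternative 0; P2 gets 1, best alternative 0; P3 gets -2, best alternative -4. No profitable deviation — NE.
(D, X, Back): P1 can switch to U (0 → 1). Not NE.
(D, Y, Front): P1 can switch to U (3 → 4). Not NE.
(D, Y, Back): P1 gets 1, best alternative -4; P2 gets 4, best alternative 2; P3 gets 4, best alternative -3. No profitable deviation — NE.

(U, X, Back); (D, X, Front); (D, Y, Back)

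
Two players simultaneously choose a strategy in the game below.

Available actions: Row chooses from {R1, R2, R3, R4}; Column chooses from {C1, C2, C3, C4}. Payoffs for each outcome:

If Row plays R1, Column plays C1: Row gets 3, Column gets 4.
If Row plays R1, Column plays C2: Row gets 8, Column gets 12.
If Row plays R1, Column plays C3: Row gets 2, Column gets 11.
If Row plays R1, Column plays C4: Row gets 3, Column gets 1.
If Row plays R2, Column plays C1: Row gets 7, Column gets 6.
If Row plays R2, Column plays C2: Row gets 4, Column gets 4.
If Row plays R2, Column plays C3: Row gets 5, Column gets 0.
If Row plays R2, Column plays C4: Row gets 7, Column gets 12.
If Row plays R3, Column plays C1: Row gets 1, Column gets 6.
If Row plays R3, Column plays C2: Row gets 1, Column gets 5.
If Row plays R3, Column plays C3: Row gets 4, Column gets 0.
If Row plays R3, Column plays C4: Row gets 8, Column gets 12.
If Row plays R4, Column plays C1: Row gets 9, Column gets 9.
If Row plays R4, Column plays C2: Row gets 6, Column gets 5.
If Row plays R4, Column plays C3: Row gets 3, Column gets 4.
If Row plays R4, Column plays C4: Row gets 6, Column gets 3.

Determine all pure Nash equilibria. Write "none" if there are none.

Mark each player's best response to every combination of opponents' strategies; a profile where every player is best-responding is a pure Nash equilibrium.
Row against C1: payoffs 3, 7, 1, 9 → best response R4.
Row against C2: payoffs 8, 4, 1, 6 → best response R1.
Row against C3: payoffs 2, 5, 4, 3 → best response R2.
Row against C4: payoffs 3, 7, 8, 6 → best response R3.
Column against R1: payoffs 4, 12, 11, 1 → best response C2.
Column against R2: payoffs 6, 4, 0, 12 → best response C4.
Column against R3: payoffs 6, 5, 0, 12 → best response C4.
Column against R4: payoffs 9, 5, 4, 3 → best response C1.
Mutual best responses: (R1, C2); (R3, C4); (R4, C1).

Pure-strategy Nash equilibria: (R1, C2), (R3, C4), (R4, C1)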